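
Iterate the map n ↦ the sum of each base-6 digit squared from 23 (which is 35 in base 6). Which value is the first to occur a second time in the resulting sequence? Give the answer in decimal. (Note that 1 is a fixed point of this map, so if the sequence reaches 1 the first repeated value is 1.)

41

23 = (3,5)_6 → 3² + 5² = 9 + 25 = 34
34 = (5,4)_6 → 5² + 4² = 25 + 16 = 41
41 = (1,0,5)_6 → 1² + 0² + 5² = 1 + 0 + 25 = 26
26 = (4,2)_6 → 4² + 2² = 16 + 4 = 20
20 = (3,2)_6 → 3² + 2² = 9 + 4 = 13
13 = (2,1)_6 → 2² + 1² = 4 + 1 = 5
5 = (5)_6 → 5² = 25
25 = (4,1)_6 → 4² + 1² = 16 + 1 = 17
17 = (2,5)_6 → 2² + 5² = 4 + 25 = 29
29 = (4,5)_6 → 4² + 5² = 16 + 25 = 41  — 41 already appeared earlier.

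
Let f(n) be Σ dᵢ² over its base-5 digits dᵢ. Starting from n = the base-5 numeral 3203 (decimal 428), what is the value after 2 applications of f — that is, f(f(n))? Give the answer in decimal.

428 = (3,2,0,3)_5 → 3² + 2² + 0² + 3² = 22
22 = (4,2)_5 → 4² + 2² = 20

20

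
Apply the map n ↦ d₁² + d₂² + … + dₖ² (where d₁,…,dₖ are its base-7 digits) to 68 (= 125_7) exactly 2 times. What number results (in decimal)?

68 = (1,2,5)_7 → 1² + 2² + 5² = 1 + 4 + 25 = 30
30 = (4,2)_7 → 4² + 2² = 16 + 4 = 20

20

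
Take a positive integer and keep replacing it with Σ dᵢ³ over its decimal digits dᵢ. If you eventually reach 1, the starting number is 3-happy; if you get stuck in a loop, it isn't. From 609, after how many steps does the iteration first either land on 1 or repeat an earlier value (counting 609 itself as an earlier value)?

7

609 → 945
945 → 918
918 → 1242
1242 → 81
81 → 513
513 → 153
153 → 153  — 153 repeats.
That took 7 steps.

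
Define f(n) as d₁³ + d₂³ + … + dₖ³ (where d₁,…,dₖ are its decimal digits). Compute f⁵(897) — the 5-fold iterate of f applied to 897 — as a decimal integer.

897 → 8³ + 9³ + 7³ = 512 + 729 + 343 = 1584
1584 → 1³ + 5³ + 8³ + 4³ = 1 + 125 + 512 + 64 = 702
702 → 7³ + 0³ + 2³ = 343 + 0 + 8 = 351
351 → 3³ + 5³ + 1³ = 27 + 125 + 1 = 153
153 → 1³ + 5³ + 3³ = 1 + 125 + 27 = 153

153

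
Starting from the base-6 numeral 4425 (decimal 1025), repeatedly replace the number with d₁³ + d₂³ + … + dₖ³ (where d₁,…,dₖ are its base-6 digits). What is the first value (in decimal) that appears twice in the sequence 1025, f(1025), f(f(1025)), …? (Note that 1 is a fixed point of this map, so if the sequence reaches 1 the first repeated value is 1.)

190

1025 = (4,4,2,5)_6 → 4³ + 4³ + 2³ + 5³ = 261
261 = (1,1,1,3)_6 → 1³ + 1³ + 1³ + 3³ = 30
30 = (5,0)_6 → 5³ + 0³ = 125
125 = (3,2,5)_6 → 3³ + 2³ + 5³ = 160
160 = (4,2,4)_6 → 4³ + 2³ + 4³ = 136
136 = (3,4,4)_6 → 3³ + 4³ + 4³ = 155
155 = (4,1,5)_6 → 4³ + 1³ + 5³ = 190
190 = (5,1,4)_6 → 5³ + 1³ + 4³ = 190  — 190 already appeared earlier.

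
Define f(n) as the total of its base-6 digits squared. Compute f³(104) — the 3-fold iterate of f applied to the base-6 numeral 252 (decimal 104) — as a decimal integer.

41

104 = (2,5,2)_6 → 2² + 5² + 2² = 4 + 25 + 4 = 33
33 = (5,3)_6 → 5² + 3² = 25 + 9 = 34
34 = (5,4)_6 → 5² + 4² = 25 + 16 = 41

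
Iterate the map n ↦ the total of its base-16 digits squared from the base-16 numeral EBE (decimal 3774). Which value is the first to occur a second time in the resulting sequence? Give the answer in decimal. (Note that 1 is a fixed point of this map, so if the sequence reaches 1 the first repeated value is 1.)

169

3774 = (14,11,14)_16 → 14² + 11² + 14² = 196 + 121 + 196 = 513
513 = (2,0,1)_16 → 2² + 0² + 1² = 4 + 0 + 1 = 5
5 = (5)_16 → 5² = 25
25 = (1,9)_16 → 1² + 9² = 1 + 81 = 82
82 = (5,2)_16 → 5² + 2² = 25 + 4 = 29
29 = (1,13)_16 → 1² + 13² = 1 + 169 = 170
170 = (10,10)_16 → 10² + 10² = 100 + 100 = 200
200 = (12,8)_16 → 12² + 8² = 144 + 64 = 208
208 = (13,0)_16 → 13² + 0² = 169 + 0 = 169
169 = (10,9)_16 → 10² + 9² = 100 + 81 = 181
181 = (11,5)_16 → 11² + 5² = 121 + 25 = 146
146 = (9,2)_16 → 9² + 2² = 81 + 4 = 85
85 = (5,5)_16 → 5² + 5² = 25 + 25 = 50
50 = (3,2)_16 → 3² + 2² = 9 + 4 = 13
13 = (13)_16 → 13² = 169  — 169 already appeared earlier.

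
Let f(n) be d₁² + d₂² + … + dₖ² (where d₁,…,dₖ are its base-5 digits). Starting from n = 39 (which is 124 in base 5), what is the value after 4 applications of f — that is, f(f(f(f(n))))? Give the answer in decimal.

39 = (1,2,4)_5 → 1² + 2² + 4² = 21
21 = (4,1)_5 → 4² + 1² = 17
17 = (3,2)_5 → 3² + 2² = 13
13 = (2,3)_5 → 2² + 3² = 13

13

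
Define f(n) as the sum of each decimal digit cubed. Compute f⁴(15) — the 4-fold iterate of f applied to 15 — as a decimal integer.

15 → 1³ + 5³ = 126
126 → 1³ + 2³ + 6³ = 225
225 → 2³ + 2³ + 5³ = 141
141 → 1³ + 4³ + 1³ = 66

66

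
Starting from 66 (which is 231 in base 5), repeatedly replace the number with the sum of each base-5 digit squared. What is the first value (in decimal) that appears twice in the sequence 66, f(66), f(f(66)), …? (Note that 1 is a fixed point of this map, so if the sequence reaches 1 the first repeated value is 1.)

16

66 = (2,3,1)_5 → 2² + 3² + 1² = 14
14 = (2,4)_5 → 2² + 4² = 20
20 = (4,0)_5 → 4² + 0² = 16
16 = (3,1)_5 → 3² + 1² = 10
10 = (2,0)_5 → 2² + 0² = 4
4 = (4)_5 → 4² = 16  — 16 already appeared earlier.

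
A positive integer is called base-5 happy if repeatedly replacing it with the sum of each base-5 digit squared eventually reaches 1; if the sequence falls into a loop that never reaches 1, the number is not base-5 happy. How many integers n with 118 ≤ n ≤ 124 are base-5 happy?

118: 118 → 34 → 18 → 18  — not base-5 happy
119: 119 → 41 → 11 → 5 → 1  — base-5 happy
120: 120 → 32 → 6 → 2 → 4 → 16 → 10 → 4  — not base-5 happy
121: 121 → 33 → 11 → 5 → 1  — base-5 happy
122: 122 → 36 → 6 → 2 → 4 → 16 → 10 → 4  — not base-5 happy
123: 123 → 41 → 11 → 5 → 1  — base-5 happy
124: 124 → 48 → 26 → 2 → 4 → 16 → 10 → 4  — not base-5 happy
base-5 happy: 119, 121, 123

3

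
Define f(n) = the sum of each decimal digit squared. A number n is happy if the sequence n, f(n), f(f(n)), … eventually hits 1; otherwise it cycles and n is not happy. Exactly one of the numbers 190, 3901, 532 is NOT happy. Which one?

190: 190 → 82 → 68 → 100 → 1  — reaches 1 (happy)
3901: 3901 → 91 → 82 → 68 → 100 → 1  — reaches 1 (happy)
532: 532 → 38 → 73 → 58 → 89 → 145 → 42 → 20 → 4 → 16 → 37 → 58  — repeats 58 (not happy)

532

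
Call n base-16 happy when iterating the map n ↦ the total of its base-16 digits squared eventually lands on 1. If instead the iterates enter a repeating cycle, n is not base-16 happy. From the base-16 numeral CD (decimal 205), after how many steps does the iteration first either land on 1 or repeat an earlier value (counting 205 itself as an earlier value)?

9

205 = (12,13)_16 → 12² + 13² = 313
313 = (1,3,9)_16 → 1² + 3² + 9² = 91
91 = (5,11)_16 → 5² + 11² = 146
146 = (9,2)_16 → 9² + 2² = 85
85 = (5,5)_16 → 5² + 5² = 50
50 = (3,2)_16 → 3² + 2² = 13
13 = (13)_16 → 13² = 169
169 = (10,9)_16 → 10² + 9² = 181
181 = (11,5)_16 → 11² + 5² = 146  — 146 repeats.
That took 9 steps.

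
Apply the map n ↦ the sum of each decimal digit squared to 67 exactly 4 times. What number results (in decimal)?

67 → 6² + 7² = 85
85 → 8² + 5² = 89
89 → 8² + 9² = 145
145 → 1² + 4² + 5² = 42

42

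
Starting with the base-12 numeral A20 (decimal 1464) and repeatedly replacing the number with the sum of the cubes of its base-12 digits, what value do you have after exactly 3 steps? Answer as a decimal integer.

415

1464 = (10,2,0)_12 → 1008
1008 = (7,0,0)_12 → 343
343 = (2,4,7)_12 → 415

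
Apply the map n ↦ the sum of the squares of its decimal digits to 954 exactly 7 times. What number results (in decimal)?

954 → 9² + 5² + 4² = 122
122 → 1² + 2² + 2² = 9
9 → 9² = 81
81 → 8² + 1² = 65
65 → 6² + 5² = 61
61 → 6² + 1² = 37
37 → 3² + 7² = 58

58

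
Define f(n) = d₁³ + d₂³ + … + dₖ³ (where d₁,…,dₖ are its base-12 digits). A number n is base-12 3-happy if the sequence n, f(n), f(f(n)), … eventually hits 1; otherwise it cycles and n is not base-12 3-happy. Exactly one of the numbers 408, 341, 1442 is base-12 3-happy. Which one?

341

408: 408 → 1008 → 343 → 415 → 1351 → 1136 → 1855 → 1344 → 793 → 342 → 288 → 8 → 512 → 755 → 1464 → 1008  — repeats 1008 (not base-12 3-happy)
341: 341 → 197 → 190 → 1028 → 856 → 1520 → 1728 → 1  — reaches 1 (base-12 3-happy)
1442: 1442 → 1008 → 343 → 415 → 1351 → 1136 → 1855 → 1344 → 793 → 342 → 288 → 8 → 512 → 755 → 1464 → 1008  — repeats 1008 (not base-12 3-happy)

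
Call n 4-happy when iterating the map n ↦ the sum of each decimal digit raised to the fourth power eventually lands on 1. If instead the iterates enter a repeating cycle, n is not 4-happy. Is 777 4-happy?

not 4-happy

777 → 7⁴ + 7⁴ + 7⁴ = 2401 + 2401 + 2401 = 7203
7203 → 7⁴ + 2⁴ + 0⁴ + 3⁴ = 2401 + 16 + 0 + 81 = 2498
2498 → 2⁴ + 4⁴ + 9⁴ + 8⁴ = 16 + 256 + 6561 + 4096 = 10929
10929 → 1⁴ + 0⁴ + 9⁴ + 2⁴ + 9⁴ = 1 + 0 + 6561 + 16 + 6561 = 13139
13139 → 1⁴ + 3⁴ + 1⁴ + 3⁴ + 9⁴ = 1 + 81 + 1 + 81 + 6561 = 6725
6725 → 6⁴ + 7⁴ + 2⁴ + 5⁴ = 1296 + 2401 + 16 + 625 = 4338
4338 → 4⁴ + 3⁴ + 3⁴ + 8⁴ = 256 + 81 + 81 + 4096 = 4514
4514 → 4⁴ + 5⁴ + 1⁴ + 4⁴ = 256 + 625 + 1 + 256 = 1138
1138 → 1⁴ + 1⁴ + 3⁴ + 8⁴ = 1 + 1 + 81 + 4096 = 4179
4179 → 4⁴ + 1⁴ + 7⁴ + 9⁴ = 256 + 1 + 2401 + 6561 = 9219
9219 → 9⁴ + 2⁴ + 1⁴ + 9⁴ = 6561 + 16 + 1 + 6561 = 13139  — 13139 already seen; the sequence cycles without reaching 1.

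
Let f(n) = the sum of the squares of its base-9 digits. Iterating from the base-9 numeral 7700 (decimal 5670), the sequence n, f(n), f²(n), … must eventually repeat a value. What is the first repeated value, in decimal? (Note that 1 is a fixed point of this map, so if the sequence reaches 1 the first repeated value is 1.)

5670 = (7,7,0,0)_9 → 98
98 = (1,1,8)_9 → 66
66 = (7,3)_9 → 58
58 = (6,4)_9 → 52
52 = (5,7)_9 → 74
74 = (8,2)_9 → 68
68 = (7,5)_9 → 74  — 74 already appeared earlier.

74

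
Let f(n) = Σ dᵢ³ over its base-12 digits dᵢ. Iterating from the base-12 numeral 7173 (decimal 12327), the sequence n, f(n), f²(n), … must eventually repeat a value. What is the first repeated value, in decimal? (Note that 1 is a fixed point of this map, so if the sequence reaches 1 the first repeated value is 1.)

1

12327 = (7,1,7,3)_12 → 7³ + 1³ + 7³ + 3³ = 343 + 1 + 343 + 27 = 714
714 = (4,11,6)_12 → 4³ + 11³ + 6³ = 64 + 1331 + 216 = 1611
1611 = (11,2,3)_12 → 11³ + 2³ + 3³ = 1331 + 8 + 27 = 1366
1366 = (9,5,10)_12 → 9³ + 5³ + 10³ = 729 + 125 + 1000 = 1854
1854 = (1,0,10,6)_12 → 1³ + 0³ + 10³ + 6³ = 1 + 0 + 1000 + 216 = 1217
1217 = (8,5,5)_12 → 8³ + 5³ + 5³ = 512 + 125 + 125 = 762
762 = (5,3,6)_12 → 5³ + 3³ + 6³ = 125 + 27 + 216 = 368
368 = (2,6,8)_12 → 2³ + 6³ + 8³ = 8 + 216 + 512 = 736
736 = (5,1,4)_12 → 5³ + 1³ + 4³ = 125 + 1 + 64 = 190
190 = (1,3,10)_12 → 1³ + 3³ + 10³ = 1 + 27 + 1000 = 1028
1028 = (7,1,8)_12 → 7³ + 1³ + 8³ = 343 + 1 + 512 = 856
856 = (5,11,4)_12 → 5³ + 11³ + 4³ = 125 + 1331 + 64 = 1520
1520 = (10,6,8)_12 → 10³ + 6³ + 8³ = 1000 + 216 + 512 = 1728
1728 = (1,0,0,0)_12 → 1³ + 0³ + 0³ + 0³ = 1 + 0 + 0 + 0 = 1  — reached the fixed point 1.
1 → 1, so 1 is the first repeated value.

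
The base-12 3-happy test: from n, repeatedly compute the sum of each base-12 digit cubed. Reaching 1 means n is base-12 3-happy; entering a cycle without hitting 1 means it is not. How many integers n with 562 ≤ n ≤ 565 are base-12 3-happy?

3

562: 562 → 2027 → 1340 → 1268 → 1753 → 10 → 1000 → 1611 → 1366 → 1854 → 1217 → 762 → 368 → 736 → 190 → 1028 → 856 → 1520 → 1728 → 1  — base-12 3-happy
563: 563 → 2358 → 345 → 801 → 1070 → 476 → 566 → 1366 → 1854 → 1217 → 762 → 368 → 736 → 190 → 1028 → 856 → 1520 → 1728 → 1  — base-12 3-happy
564: 564 → 1358 → 862 → 2456 → 638 → 197 → 190 → 1028 → 856 → 1520 → 1728 → 1  — base-12 3-happy
565: 565 → 1359 → 881 → 342 → 288 → 8 → 512 → 755 → 1464 → 1008 → 343 → 415 → 1351 → 1136 → 1855 → 1344 → 793 → 342  — not base-12 3-happy
base-12 3-happy: 562, 563, 564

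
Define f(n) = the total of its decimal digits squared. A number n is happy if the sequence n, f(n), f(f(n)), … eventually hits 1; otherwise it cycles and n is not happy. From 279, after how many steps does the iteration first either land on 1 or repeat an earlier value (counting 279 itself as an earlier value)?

279 → 2² + 7² + 9² = 134
134 → 1² + 3² + 4² = 26
26 → 2² + 6² = 40
40 → 4² + 0² = 16
16 → 1² + 6² = 37
37 → 3² + 7² = 58
58 → 5² + 8² = 89
89 → 8² + 9² = 145
145 → 1² + 4² + 5² = 42
42 → 4² + 2² = 20
20 → 2² + 0² = 4
4 → 4² = 16  — 16 repeats.
That took 12 steps.

12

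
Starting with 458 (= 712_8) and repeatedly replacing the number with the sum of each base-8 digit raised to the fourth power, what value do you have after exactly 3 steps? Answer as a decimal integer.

289

458 = (7,1,2)_8 → 2418
2418 = (4,5,6,2)_8 → 2193
2193 = (4,2,2,1)_8 → 289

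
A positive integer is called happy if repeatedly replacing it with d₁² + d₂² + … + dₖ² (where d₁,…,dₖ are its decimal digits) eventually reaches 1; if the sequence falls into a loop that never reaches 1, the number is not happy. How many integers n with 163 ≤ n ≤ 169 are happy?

1

163: 163 → 46 → 52 → 29 → 85 → 89 → 145 → 42 → 20 → 4 → 16 → 37 → 58 → 89  (repeats 89)
164: 164 → 53 → 34 → 25 → 29 → 85 → 89 → 145 → 42 → 20 → 4 → 16 → 37 → 58 → 89  (repeats 89)
165: 165 → 62 → 40 → 16 → 37 → 58 → 89 → 145 → 42 → 20 → 4 → 16  (repeats 16)
166: 166 → 73 → 58 → 89 → 145 → 42 → 20 → 4 → 16 → 37 → 58  (repeats 58)
167: 167 → 86 → 100 → 1  (reaches 1)
168: 168 → 101 → 2 → 4 → 16 → 37 → 58 → 89 → 145 → 42 → 20 → 4  (repeats 4)
169: 169 → 118 → 66 → 72 → 53 → 34 → 25 → 29 → 85 → 89 → 145 → 42 → 20 → 4 → 16 → 37 → 58 → 89  (repeats 89)
happy: 167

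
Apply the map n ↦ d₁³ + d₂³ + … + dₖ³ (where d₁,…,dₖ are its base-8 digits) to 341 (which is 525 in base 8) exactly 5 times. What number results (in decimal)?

341 = (5,2,5)_8 → 5³ + 2³ + 5³ = 258
258 = (4,0,2)_8 → 4³ + 0³ + 2³ = 72
72 = (1,1,0)_8 → 1³ + 1³ + 0³ = 2
2 = (2)_8 → 2³ = 8
8 = (1,0)_8 → 1³ + 0³ = 1

1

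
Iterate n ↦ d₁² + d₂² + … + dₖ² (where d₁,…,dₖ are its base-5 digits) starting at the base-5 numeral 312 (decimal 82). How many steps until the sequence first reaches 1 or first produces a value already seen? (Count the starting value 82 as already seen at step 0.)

6

82 = (3,1,2)_5 → 3² + 1² + 2² = 14
14 = (2,4)_5 → 2² + 4² = 20
20 = (4,0)_5 → 4² + 0² = 16
16 = (3,1)_5 → 3² + 1² = 10
10 = (2,0)_5 → 2² + 0² = 4
4 = (4)_5 → 4² = 16  — 16 repeats.
That took 6 steps.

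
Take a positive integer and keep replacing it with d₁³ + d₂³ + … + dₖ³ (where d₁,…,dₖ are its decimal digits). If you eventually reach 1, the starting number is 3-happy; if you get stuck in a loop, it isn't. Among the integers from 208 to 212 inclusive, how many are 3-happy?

1

208: 208 → 520 → 133 → 55 → 250 → 133  — not 3-happy
209: 209 → 737 → 713 → 371 → 371  — not 3-happy
210: 210 → 9 → 729 → 1080 → 513 → 153 → 153  — not 3-happy
211: 211 → 10 → 1  — 3-happy
212: 212 → 17 → 344 → 155 → 251 → 134 → 92 → 737 → 713 → 371 → 371  — not 3-happy
3-happy: 211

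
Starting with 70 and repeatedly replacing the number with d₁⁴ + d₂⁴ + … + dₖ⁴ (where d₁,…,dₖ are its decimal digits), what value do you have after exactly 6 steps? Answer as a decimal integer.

6725

70 → 7⁴ + 0⁴ = 2401
2401 → 2⁴ + 4⁴ + 0⁴ + 1⁴ = 273
273 → 2⁴ + 7⁴ + 3⁴ = 2498
2498 → 2⁴ + 4⁴ + 9⁴ + 8⁴ = 10929
10929 → 1⁴ + 0⁴ + 9⁴ + 2⁴ + 9⁴ = 13139
13139 → 1⁴ + 3⁴ + 1⁴ + 3⁴ + 9⁴ = 6725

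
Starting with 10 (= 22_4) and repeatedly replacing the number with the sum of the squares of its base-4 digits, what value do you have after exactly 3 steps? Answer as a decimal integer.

1

10 = (2,2)_4 → 2² + 2² = 4 + 4 = 8
8 = (2,0)_4 → 2² + 0² = 4 + 0 = 4
4 = (1,0)_4 → 1² + 0² = 1 + 0 = 1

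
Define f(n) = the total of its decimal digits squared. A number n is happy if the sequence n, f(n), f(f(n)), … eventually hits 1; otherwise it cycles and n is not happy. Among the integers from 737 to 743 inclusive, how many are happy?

1

737: 737 → 107 → 50 → 25 → 29 → 85 → 89 → 145 → 42 → 20 → 4 → 16 → 37 → 58 → 89  — not happy
738: 738 → 122 → 9 → 81 → 65 → 61 → 37 → 58 → 89 → 145 → 42 → 20 → 4 → 16 → 37  — not happy
739: 739 → 139 → 91 → 82 → 68 → 100 → 1  — happy
740: 740 → 65 → 61 → 37 → 58 → 89 → 145 → 42 → 20 → 4 → 16 → 37  — not happy
741: 741 → 66 → 72 → 53 → 34 → 25 → 29 → 85 → 89 → 145 → 42 → 20 → 4 → 16 → 37 → 58 → 89  — not happy
742: 742 → 69 → 117 → 51 → 26 → 40 → 16 → 37 → 58 → 89 → 145 → 42 → 20 → 4 → 16  — not happy
743: 743 → 74 → 65 → 61 → 37 → 58 → 89 → 145 → 42 → 20 → 4 → 16 → 37  — not happy
happy: 739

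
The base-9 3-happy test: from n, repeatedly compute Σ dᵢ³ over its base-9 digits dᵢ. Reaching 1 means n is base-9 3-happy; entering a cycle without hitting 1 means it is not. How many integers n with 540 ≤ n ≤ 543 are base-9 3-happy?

540: 540 → 432 → 152 → 856 → 128 → 134 → 638 → 1198 → 470 → 476 → 980 → 540  (repeats 540)
541: 541 → 433 → 153 → 513 → 243 → 27 → 27  (repeats 27)
542: 542 → 440 → 664 → 856 → 128 → 134 → 638 → 1198 → 470 → 476 → 980 → 540 → 432 → 152 → 856  (repeats 856)
543: 543 → 459 → 341 → 577 → 345 → 99 → 9 → 1  (reaches 1)
base-9 3-happy: 543

1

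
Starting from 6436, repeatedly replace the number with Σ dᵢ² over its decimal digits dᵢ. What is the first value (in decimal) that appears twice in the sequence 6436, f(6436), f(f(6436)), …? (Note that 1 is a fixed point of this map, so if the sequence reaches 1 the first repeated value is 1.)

1

6436 → 6² + 4² + 3² + 6² = 97
97 → 9² + 7² = 130
130 → 1² + 3² + 0² = 10
10 → 1² + 0² = 1  — reached the fixed point 1.
1 → 1, so 1 is the first repeated value.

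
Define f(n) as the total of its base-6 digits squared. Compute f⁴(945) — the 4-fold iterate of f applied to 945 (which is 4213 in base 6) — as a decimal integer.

945 = (4,2,1,3)_6 → 4² + 2² + 1² + 3² = 30
30 = (5,0)_6 → 5² + 0² = 25
25 = (4,1)_6 → 4² + 1² = 17
17 = (2,5)_6 → 2² + 5² = 29

29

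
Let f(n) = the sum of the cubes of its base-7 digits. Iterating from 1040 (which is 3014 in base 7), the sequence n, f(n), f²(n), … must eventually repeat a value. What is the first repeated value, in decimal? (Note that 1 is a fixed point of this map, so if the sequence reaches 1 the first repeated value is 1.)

92

1040 = (3,0,1,4)_7 → 3³ + 0³ + 1³ + 4³ = 92
92 = (1,6,1)_7 → 1³ + 6³ + 1³ = 218
218 = (4,3,1)_7 → 4³ + 3³ + 1³ = 92  — 92 already appeared earlier.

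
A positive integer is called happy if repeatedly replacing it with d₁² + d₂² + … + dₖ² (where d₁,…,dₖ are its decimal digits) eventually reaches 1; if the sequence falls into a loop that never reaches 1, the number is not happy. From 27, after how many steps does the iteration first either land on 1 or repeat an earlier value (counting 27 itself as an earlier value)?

14

27 → 2² + 7² = 53
53 → 5² + 3² = 34
34 → 3² + 4² = 25
25 → 2² + 5² = 29
29 → 2² + 9² = 85
85 → 8² + 5² = 89
89 → 8² + 9² = 145
145 → 1² + 4² + 5² = 42
42 → 4² + 2² = 20
20 → 2² + 0² = 4
4 → 4² = 16
16 → 1² + 6² = 37
37 → 3² + 7² = 58
58 → 5² + 8² = 89  — 89 repeats.
That took 14 steps.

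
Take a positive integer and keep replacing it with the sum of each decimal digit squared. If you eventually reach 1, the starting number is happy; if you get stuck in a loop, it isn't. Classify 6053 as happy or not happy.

6053 → 6² + 0² + 5² + 3² = 70
70 → 7² + 0² = 49
49 → 4² + 9² = 97
97 → 9² + 7² = 130
130 → 1² + 3² + 0² = 10
10 → 1² + 0² = 1  — reached 1.

happy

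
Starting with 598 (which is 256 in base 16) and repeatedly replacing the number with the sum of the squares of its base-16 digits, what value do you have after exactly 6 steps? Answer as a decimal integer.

1

598 = (2,5,6)_16 → 65
65 = (4,1)_16 → 17
17 = (1,1)_16 → 2
2 = (2)_16 → 4
4 = (4)_16 → 16
16 = (1,0)_16 → 1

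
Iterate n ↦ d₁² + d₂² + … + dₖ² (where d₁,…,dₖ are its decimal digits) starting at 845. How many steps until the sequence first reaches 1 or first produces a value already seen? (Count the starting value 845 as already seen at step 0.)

845 → 8² + 4² + 5² = 105
105 → 1² + 0² + 5² = 26
26 → 2² + 6² = 40
40 → 4² + 0² = 16
16 → 1² + 6² = 37
37 → 3² + 7² = 58
58 → 5² + 8² = 89
89 → 8² + 9² = 145
145 → 1² + 4² + 5² = 42
42 → 4² + 2² = 20
20 → 2² + 0² = 4
4 → 4² = 16  — 16 repeats.
That took 12 steps.

12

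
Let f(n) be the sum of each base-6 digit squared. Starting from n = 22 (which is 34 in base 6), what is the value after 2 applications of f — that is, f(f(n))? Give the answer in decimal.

17

22 = (3,4)_6 → 3² + 4² = 25
25 = (4,1)_6 → 4² + 1² = 17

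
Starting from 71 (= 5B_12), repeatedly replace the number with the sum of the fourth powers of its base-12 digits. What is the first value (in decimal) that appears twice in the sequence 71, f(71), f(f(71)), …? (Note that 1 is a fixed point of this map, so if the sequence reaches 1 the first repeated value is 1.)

20016

71 = (5,11)_12 → 5⁴ + 11⁴ = 15266
15266 = (8,10,0,2)_12 → 8⁴ + 10⁴ + 0⁴ + 2⁴ = 14112
14112 = (8,2,0,0)_12 → 8⁴ + 2⁴ + 0⁴ + 0⁴ = 4112
4112 = (2,4,6,8)_12 → 2⁴ + 4⁴ + 6⁴ + 8⁴ = 5664
5664 = (3,3,4,0)_12 → 3⁴ + 3⁴ + 4⁴ + 0⁴ = 418
418 = (2,10,10)_12 → 2⁴ + 10⁴ + 10⁴ = 20016
20016 = (11,7,0,0)_12 → 11⁴ + 7⁴ + 0⁴ + 0⁴ = 17042
17042 = (9,10,4,2)_12 → 9⁴ + 10⁴ + 4⁴ + 2⁴ = 16833
16833 = (9,8,10,9)_12 → 9⁴ + 8⁴ + 10⁴ + 9⁴ = 27218
27218 = (1,3,9,0,2)_12 → 1⁴ + 3⁴ + 9⁴ + 0⁴ + 2⁴ = 6659
6659 = (3,10,2,11)_12 → 3⁴ + 10⁴ + 2⁴ + 11⁴ = 24738
24738 = (1,2,3,9,6)_12 → 1⁴ + 2⁴ + 3⁴ + 9⁴ + 6⁴ = 7955
7955 = (4,7,2,11)_12 → 4⁴ + 7⁴ + 2⁴ + 11⁴ = 17314
17314 = (10,0,2,10)_12 → 10⁴ + 0⁴ + 2⁴ + 10⁴ = 20016  — 20016 already appeared earlier.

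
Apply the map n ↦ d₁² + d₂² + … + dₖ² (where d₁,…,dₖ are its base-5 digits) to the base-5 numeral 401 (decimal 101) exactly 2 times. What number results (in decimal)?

101 = (4,0,1)_5 → 17
17 = (3,2)_5 → 13

13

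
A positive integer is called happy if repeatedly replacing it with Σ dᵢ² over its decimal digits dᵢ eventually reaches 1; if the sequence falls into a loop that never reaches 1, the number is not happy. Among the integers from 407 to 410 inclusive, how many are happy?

407: 407 → 65 → 61 → 37 → 58 → 89 → 145 → 42 → 20 → 4 → 16 → 37  — not happy
408: 408 → 80 → 64 → 52 → 29 → 85 → 89 → 145 → 42 → 20 → 4 → 16 → 37 → 58 → 89  — not happy
409: 409 → 97 → 130 → 10 → 1  — happy
410: 410 → 17 → 50 → 25 → 29 → 85 → 89 → 145 → 42 → 20 → 4 → 16 → 37 → 58 → 89  — not happy
happy: 409

1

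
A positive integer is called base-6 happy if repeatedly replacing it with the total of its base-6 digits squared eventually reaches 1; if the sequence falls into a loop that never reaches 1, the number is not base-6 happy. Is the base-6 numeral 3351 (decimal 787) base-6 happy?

base-6 happy

787 = (3,3,5,1)_6 → 3² + 3² + 5² + 1² = 44
44 = (1,1,2)_6 → 1² + 1² + 2² = 6
6 = (1,0)_6 → 1² + 0² = 1  — reached 1.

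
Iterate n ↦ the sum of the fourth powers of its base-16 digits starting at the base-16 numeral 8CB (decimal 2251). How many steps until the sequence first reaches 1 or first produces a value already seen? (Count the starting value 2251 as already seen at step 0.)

2251 = (8,12,11)_16 → 39473
39473 = (9,10,3,1)_16 → 16643
16643 = (4,1,0,3)_16 → 338
338 = (1,5,2)_16 → 642
642 = (2,8,2)_16 → 4128
4128 = (1,0,2,0)_16 → 17
17 = (1,1)_16 → 2
2 = (2)_16 → 16
16 = (1,0)_16 → 1  — reached 1.
That took 9 steps.

9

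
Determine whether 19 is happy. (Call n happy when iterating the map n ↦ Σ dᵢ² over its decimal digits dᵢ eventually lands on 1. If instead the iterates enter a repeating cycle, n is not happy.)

happy

19 → 1² + 9² = 1 + 81 = 82
82 → 8² + 2² = 64 + 4 = 68
68 → 6² + 8² = 36 + 64 = 100
100 → 1² + 0² + 0² = 1 + 0 + 0 = 1  — reached 1.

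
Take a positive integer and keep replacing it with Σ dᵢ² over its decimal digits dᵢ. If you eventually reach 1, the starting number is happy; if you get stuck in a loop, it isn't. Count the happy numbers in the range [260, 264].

260: 260 → 40 → 16 → 37 → 58 → 89 → 145 → 42 → 20 → 4 → 16  — not happy
261: 261 → 41 → 17 → 50 → 25 → 29 → 85 → 89 → 145 → 42 → 20 → 4 → 16 → 37 → 58 → 89  — not happy
262: 262 → 44 → 32 → 13 → 10 → 1  — happy
263: 263 → 49 → 97 → 130 → 10 → 1  — happy
264: 264 → 56 → 61 → 37 → 58 → 89 → 145 → 42 → 20 → 4 → 16 → 37  — not happy
happy: 262, 263

2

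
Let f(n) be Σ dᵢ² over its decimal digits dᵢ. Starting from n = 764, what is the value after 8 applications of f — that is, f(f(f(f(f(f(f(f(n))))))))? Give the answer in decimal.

145

764 → 7² + 6² + 4² = 49 + 36 + 16 = 101
101 → 1² + 0² + 1² = 1 + 0 + 1 = 2
2 → 2² = 4
4 → 4² = 16
16 → 1² + 6² = 1 + 36 = 37
37 → 3² + 7² = 9 + 49 = 58
58 → 5² + 8² = 25 + 64 = 89
89 → 8² + 9² = 64 + 81 = 145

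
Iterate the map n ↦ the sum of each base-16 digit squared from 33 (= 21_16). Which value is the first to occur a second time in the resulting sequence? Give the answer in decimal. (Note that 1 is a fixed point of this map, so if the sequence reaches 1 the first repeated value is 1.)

33 = (2,1)_16 → 2² + 1² = 4 + 1 = 5
5 = (5)_16 → 5² = 25
25 = (1,9)_16 → 1² + 9² = 1 + 81 = 82
82 = (5,2)_16 → 5² + 2² = 25 + 4 = 29
29 = (1,13)_16 → 1² + 13² = 1 + 169 = 170
170 = (10,10)_16 → 10² + 10² = 100 + 100 = 200
200 = (12,8)_16 → 12² + 8² = 144 + 64 = 208
208 = (13,0)_16 → 13² + 0² = 169 + 0 = 169
169 = (10,9)_16 → 10² + 9² = 100 + 81 = 181
181 = (11,5)_16 → 11² + 5² = 121 + 25 = 146
146 = (9,2)_16 → 9² + 2² = 81 + 4 = 85
85 = (5,5)_16 → 5² + 5² = 25 + 25 = 50
50 = (3,2)_16 → 3² + 2² = 9 + 4 = 13
13 = (13)_16 → 13² = 169  — 169 already appeared earlier.

169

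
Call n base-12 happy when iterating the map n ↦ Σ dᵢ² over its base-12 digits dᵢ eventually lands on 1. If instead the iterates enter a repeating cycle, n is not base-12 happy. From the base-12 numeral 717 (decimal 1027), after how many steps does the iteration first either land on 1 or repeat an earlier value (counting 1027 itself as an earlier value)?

7

1027 = (7,1,7)_12 → 99
99 = (8,3)_12 → 73
73 = (6,1)_12 → 37
37 = (3,1)_12 → 10
10 = (10)_12 → 100
100 = (8,4)_12 → 80
80 = (6,8)_12 → 100  — 100 repeats.
That took 7 steps.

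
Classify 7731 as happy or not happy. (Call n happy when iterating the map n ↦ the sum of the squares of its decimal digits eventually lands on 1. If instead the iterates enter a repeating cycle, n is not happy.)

7731 → 7² + 7² + 3² + 1² = 49 + 49 + 9 + 1 = 108
108 → 1² + 0² + 8² = 1 + 0 + 64 = 65
65 → 6² + 5² = 36 + 25 = 61
61 → 6² + 1² = 36 + 1 = 37
37 → 3² + 7² = 9 + 49 = 58
58 → 5² + 8² = 25 + 64 = 89
89 → 8² + 9² = 64 + 81 = 145
145 → 1² + 4² + 5² = 1 + 16 + 25 = 42
42 → 4² + 2² = 16 + 4 = 20
20 → 2² + 0² = 4 + 0 = 4
4 → 4² = 16
16 → 1² + 6² = 1 + 36 = 37  — 37 already seen; the sequence cycles without reaching 1.

not happy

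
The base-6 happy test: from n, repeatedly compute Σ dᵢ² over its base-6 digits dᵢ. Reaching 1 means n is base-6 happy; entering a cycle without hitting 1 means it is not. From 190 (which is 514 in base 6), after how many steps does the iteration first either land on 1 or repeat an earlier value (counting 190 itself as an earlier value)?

13

190 = (5,1,4)_6 → 42
42 = (1,1,0)_6 → 2
2 = (2)_6 → 4
4 = (4)_6 → 16
16 = (2,4)_6 → 20
20 = (3,2)_6 → 13
13 = (2,1)_6 → 5
5 = (5)_6 → 25
25 = (4,1)_6 → 17
17 = (2,5)_6 → 29
29 = (4,5)_6 → 41
41 = (1,0,5)_6 → 26
26 = (4,2)_6 → 20  — 20 repeats.
That took 13 steps.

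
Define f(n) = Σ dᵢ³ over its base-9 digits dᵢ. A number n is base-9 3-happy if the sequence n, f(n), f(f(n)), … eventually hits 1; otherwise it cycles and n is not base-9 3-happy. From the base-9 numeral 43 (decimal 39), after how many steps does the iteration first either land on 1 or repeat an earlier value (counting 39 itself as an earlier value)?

39 = (4,3)_9 → 4³ + 3³ = 91
91 = (1,1,1)_9 → 1³ + 1³ + 1³ = 3
3 = (3)_9 → 3³ = 27
27 = (3,0)_9 → 3³ + 0³ = 27  — 27 repeats.
That took 4 steps.

4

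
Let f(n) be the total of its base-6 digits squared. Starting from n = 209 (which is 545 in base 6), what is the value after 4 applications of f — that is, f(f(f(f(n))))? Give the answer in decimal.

13

209 = (5,4,5)_6 → 5² + 4² + 5² = 66
66 = (1,5,0)_6 → 1² + 5² + 0² = 26
26 = (4,2)_6 → 4² + 2² = 20
20 = (3,2)_6 → 3² + 2² = 13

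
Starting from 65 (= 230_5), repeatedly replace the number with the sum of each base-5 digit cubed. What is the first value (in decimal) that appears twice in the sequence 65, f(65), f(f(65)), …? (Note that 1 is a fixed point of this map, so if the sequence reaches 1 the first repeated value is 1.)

65 = (2,3,0)_5 → 35
35 = (1,2,0)_5 → 9
9 = (1,4)_5 → 65  — 65 already appeared earlier.

65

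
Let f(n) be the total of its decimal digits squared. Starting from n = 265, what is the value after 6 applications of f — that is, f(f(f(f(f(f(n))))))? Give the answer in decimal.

265 → 2² + 6² + 5² = 4 + 36 + 25 = 65
65 → 6² + 5² = 36 + 25 = 61
61 → 6² + 1² = 36 + 1 = 37
37 → 3² + 7² = 9 + 49 = 58
58 → 5² + 8² = 25 + 64 = 89
89 → 8² + 9² = 64 + 81 = 145

145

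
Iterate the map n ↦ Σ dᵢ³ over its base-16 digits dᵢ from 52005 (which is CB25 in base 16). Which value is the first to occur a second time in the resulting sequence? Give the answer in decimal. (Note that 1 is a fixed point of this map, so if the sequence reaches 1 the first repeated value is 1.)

52005 = (12,11,2,5)_16 → 12³ + 11³ + 2³ + 5³ = 1728 + 1331 + 8 + 125 = 3192
3192 = (12,7,8)_16 → 12³ + 7³ + 8³ = 1728 + 343 + 512 = 2583
2583 = (10,1,7)_16 → 10³ + 1³ + 7³ = 1000 + 1 + 343 = 1344
1344 = (5,4,0)_16 → 5³ + 4³ + 0³ = 125 + 64 + 0 = 189
189 = (11,13)_16 → 11³ + 13³ = 1331 + 2197 = 3528
3528 = (13,12,8)_16 → 13³ + 12³ + 8³ = 2197 + 1728 + 512 = 4437
4437 = (1,1,5,5)_16 → 1³ + 1³ + 5³ + 5³ = 1 + 1 + 125 + 125 = 252
252 = (15,12)_16 → 15³ + 12³ = 3375 + 1728 = 5103
5103 = (1,3,14,15)_16 → 1³ + 3³ + 14³ + 15³ = 1 + 27 + 2744 + 3375 = 6147
6147 = (1,8,0,3)_16 → 1³ + 8³ + 0³ + 3³ = 1 + 512 + 0 + 27 = 540
540 = (2,1,12)_16 → 2³ + 1³ + 12³ = 8 + 1 + 1728 = 1737
1737 = (6,12,9)_16 → 6³ + 12³ + 9³ = 216 + 1728 + 729 = 2673
2673 = (10,7,1)_16 → 10³ + 7³ + 1³ = 1000 + 343 + 1 = 1344  — 1344 already appeared earlier.

1344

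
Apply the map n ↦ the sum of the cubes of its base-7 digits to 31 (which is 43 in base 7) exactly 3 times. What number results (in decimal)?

91

31 = (4,3)_7 → 4³ + 3³ = 64 + 27 = 91
91 = (1,6,0)_7 → 1³ + 6³ + 0³ = 1 + 216 + 0 = 217
217 = (4,3,0)_7 → 4³ + 3³ + 0³ = 64 + 27 + 0 = 91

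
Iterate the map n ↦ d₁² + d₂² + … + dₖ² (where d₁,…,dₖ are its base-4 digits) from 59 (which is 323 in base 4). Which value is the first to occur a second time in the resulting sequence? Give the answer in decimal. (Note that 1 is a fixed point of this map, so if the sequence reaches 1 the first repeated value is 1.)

1

59 = (3,2,3)_4 → 3² + 2² + 3² = 22
22 = (1,1,2)_4 → 1² + 1² + 2² = 6
6 = (1,2)_4 → 1² + 2² = 5
5 = (1,1)_4 → 1² + 1² = 2
2 = (2)_4 → 2² = 4
4 = (1,0)_4 → 1² + 0² = 1  — reached the fixed point 1.
1 → 1, so 1 is the first repeated value.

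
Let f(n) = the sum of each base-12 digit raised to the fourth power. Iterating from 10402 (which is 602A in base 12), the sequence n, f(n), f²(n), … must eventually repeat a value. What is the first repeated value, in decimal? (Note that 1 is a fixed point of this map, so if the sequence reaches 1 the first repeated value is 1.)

11312

10402 = (6,0,2,10)_12 → 6⁴ + 0⁴ + 2⁴ + 10⁴ = 11312
11312 = (6,6,6,8)_12 → 6⁴ + 6⁴ + 6⁴ + 8⁴ = 7984
7984 = (4,7,5,4)_12 → 4⁴ + 7⁴ + 5⁴ + 4⁴ = 3538
3538 = (2,0,6,10)_12 → 2⁴ + 0⁴ + 6⁴ + 10⁴ = 11312  — 11312 already appeared earlier.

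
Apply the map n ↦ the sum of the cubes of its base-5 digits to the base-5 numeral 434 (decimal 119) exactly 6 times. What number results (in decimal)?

119 = (4,3,4)_5 → 155
155 = (1,1,1,0)_5 → 3
3 = (3)_5 → 27
27 = (1,0,2)_5 → 9
9 = (1,4)_5 → 65
65 = (2,3,0)_5 → 35

35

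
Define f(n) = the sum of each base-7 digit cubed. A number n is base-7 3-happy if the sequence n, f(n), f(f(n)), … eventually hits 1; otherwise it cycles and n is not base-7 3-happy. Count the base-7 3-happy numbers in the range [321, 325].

1

321: 321 → 459 → 81 → 129 → 99 → 9 → 9  — not base-7 3-happy
322: 322 → 280 → 250 → 250  — not base-7 3-happy
323: 323 → 281 → 251 → 341 → 557 → 137 → 197 → 65 → 17 → 35 → 125 → 251  — not base-7 3-happy
324: 324 → 288 → 342 → 648 → 282 → 258 → 342  — not base-7 3-happy
325: 325 → 307 → 433 → 343 → 1  — base-7 3-happy
base-7 3-happy: 325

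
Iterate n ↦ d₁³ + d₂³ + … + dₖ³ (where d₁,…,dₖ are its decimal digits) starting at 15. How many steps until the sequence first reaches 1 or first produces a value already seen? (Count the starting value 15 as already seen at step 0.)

11

15 → 1³ + 5³ = 1 + 125 = 126
126 → 1³ + 2³ + 6³ = 1 + 8 + 216 = 225
225 → 2³ + 2³ + 5³ = 8 + 8 + 125 = 141
141 → 1³ + 4³ + 1³ = 1 + 64 + 1 = 66
66 → 6³ + 6³ = 216 + 216 = 432
432 → 4³ + 3³ + 2³ = 64 + 27 + 8 = 99
99 → 9³ + 9³ = 729 + 729 = 1458
1458 → 1³ + 4³ + 5³ + 8³ = 1 + 64 + 125 + 512 = 702
702 → 7³ + 0³ + 2³ = 343 + 0 + 8 = 351
351 → 3³ + 5³ + 1³ = 27 + 125 + 1 = 153
153 → 1³ + 5³ + 3³ = 1 + 125 + 27 = 153  — 153 repeats.
That took 11 steps.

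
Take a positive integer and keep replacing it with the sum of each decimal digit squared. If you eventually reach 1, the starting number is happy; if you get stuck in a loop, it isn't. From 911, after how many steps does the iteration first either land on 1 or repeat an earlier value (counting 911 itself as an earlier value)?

11

911 → 9² + 1² + 1² = 81 + 1 + 1 = 83
83 → 8² + 3² = 64 + 9 = 73
73 → 7² + 3² = 49 + 9 = 58
58 → 5² + 8² = 25 + 64 = 89
89 → 8² + 9² = 64 + 81 = 145
145 → 1² + 4² + 5² = 1 + 16 + 25 = 42
42 → 4² + 2² = 16 + 4 = 20
20 → 2² + 0² = 4 + 0 = 4
4 → 4² = 16
16 → 1² + 6² = 1 + 36 = 37
37 → 3² + 7² = 9 + 49 = 58  — 58 repeats.
That took 11 steps.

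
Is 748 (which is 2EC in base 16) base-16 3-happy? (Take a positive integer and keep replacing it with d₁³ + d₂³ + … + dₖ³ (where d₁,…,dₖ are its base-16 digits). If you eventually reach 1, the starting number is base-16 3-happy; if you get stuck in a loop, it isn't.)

748 = (2,14,12)_16 → 2³ + 14³ + 12³ = 8 + 2744 + 1728 = 4480
4480 = (1,1,8,0)_16 → 1³ + 1³ + 8³ + 0³ = 1 + 1 + 512 + 0 = 514
514 = (2,0,2)_16 → 2³ + 0³ + 2³ = 8 + 0 + 8 = 16
16 = (1,0)_16 → 1³ + 0³ = 1 + 0 = 1  — reached 1.

base-16 3-happy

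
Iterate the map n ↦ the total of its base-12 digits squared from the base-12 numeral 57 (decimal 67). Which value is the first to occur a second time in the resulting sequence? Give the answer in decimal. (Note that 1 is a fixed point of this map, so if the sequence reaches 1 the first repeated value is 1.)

25

67 = (5,7)_12 → 5² + 7² = 74
74 = (6,2)_12 → 6² + 2² = 40
40 = (3,4)_12 → 3² + 4² = 25
25 = (2,1)_12 → 2² + 1² = 5
5 = (5)_12 → 5² = 25  — 25 already appeared earlier.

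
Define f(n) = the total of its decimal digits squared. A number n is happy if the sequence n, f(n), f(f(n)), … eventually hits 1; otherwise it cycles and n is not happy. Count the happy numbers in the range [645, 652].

1

645: 645 → 77 → 98 → 145 → 42 → 20 → 4 → 16 → 37 → 58 → 89 → 145  — not happy
646: 646 → 88 → 128 → 69 → 117 → 51 → 26 → 40 → 16 → 37 → 58 → 89 → 145 → 42 → 20 → 4 → 16  — not happy
647: 647 → 101 → 2 → 4 → 16 → 37 → 58 → 89 → 145 → 42 → 20 → 4  — not happy
648: 648 → 116 → 38 → 73 → 58 → 89 → 145 → 42 → 20 → 4 → 16 → 37 → 58  — not happy
649: 649 → 133 → 19 → 82 → 68 → 100 → 1  — happy
650: 650 → 61 → 37 → 58 → 89 → 145 → 42 → 20 → 4 → 16 → 37  — not happy
651: 651 → 62 → 40 → 16 → 37 → 58 → 89 → 145 → 42 → 20 → 4 → 16  — not happy
652: 652 → 65 → 61 → 37 → 58 → 89 → 145 → 42 → 20 → 4 → 16 → 37  — not happy
happy: 649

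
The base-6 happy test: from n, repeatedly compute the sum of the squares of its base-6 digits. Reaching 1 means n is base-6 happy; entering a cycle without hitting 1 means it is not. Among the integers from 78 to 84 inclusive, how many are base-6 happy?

78: 78 → 5 → 25 → 17 → 29 → 41 → 26 → 20 → 13 → 5  (repeats 5)
79: 79 → 6 → 1  (reaches 1)
80: 80 → 9 → 10 → 17 → 29 → 41 → 26 → 20 → 13 → 5 → 25 → 17  (repeats 17)
81: 81 → 14 → 8 → 5 → 25 → 17 → 29 → 41 → 26 → 20 → 13 → 5  (repeats 5)
82: 82 → 21 → 18 → 9 → 10 → 17 → 29 → 41 → 26 → 20 → 13 → 5 → 25 → 17  (repeats 17)
83: 83 → 30 → 25 → 17 → 29 → 41 → 26 → 20 → 13 → 5 → 25  (repeats 25)
84: 84 → 8 → 5 → 25 → 17 → 29 → 41 → 26 → 20 → 13 → 5  (repeats 5)
base-6 happy: 79

1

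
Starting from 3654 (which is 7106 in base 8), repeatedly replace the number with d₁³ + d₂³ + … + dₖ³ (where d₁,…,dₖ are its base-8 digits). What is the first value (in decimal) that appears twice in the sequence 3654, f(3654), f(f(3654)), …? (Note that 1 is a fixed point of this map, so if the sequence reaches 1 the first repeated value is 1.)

3654 = (7,1,0,6)_8 → 560
560 = (1,0,6,0)_8 → 217
217 = (3,3,1)_8 → 55
55 = (6,7)_8 → 559
559 = (1,0,5,7)_8 → 469
469 = (7,2,5)_8 → 476
476 = (7,3,4)_8 → 434
434 = (6,6,2)_8 → 440
440 = (6,7,0)_8 → 559  — 559 already appeared earlier.

559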